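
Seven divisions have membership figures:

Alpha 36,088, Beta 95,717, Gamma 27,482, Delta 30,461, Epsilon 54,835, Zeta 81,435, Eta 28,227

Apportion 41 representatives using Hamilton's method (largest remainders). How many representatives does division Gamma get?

The standard divisor is 354245/41 ≈ 8640.122.
Standard quotas: Alpha 4.1768, Beta 11.0782, Gamma 3.1807, Delta 3.5255, Epsilon 6.3466, Zeta 9.4252, Eta 3.2670.
Lower quotas: Alpha 4, Beta 11, Gamma 3, Delta 3, Epsilon 6, Zeta 9, Eta 3 (sum 39, leaving 2 seats).
Remainders in descending order: Delta 0.5255, Zeta 0.4252, Epsilon 0.3466, Eta 0.2670, Gamma 0.1807, Alpha 0.1768, Beta 0.0782.
Largest remainders: Delta, Zeta receive the extra seats.
Gamma receives 3.

3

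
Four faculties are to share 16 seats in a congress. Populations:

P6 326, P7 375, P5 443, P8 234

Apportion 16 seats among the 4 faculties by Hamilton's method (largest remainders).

Total 1378; standard divisor 1378/16 ≈ 86.125.
Standard quotas: P6 3.785, P7 4.354, P5 5.144, P8 2.717.
Lower quotas: P6 3, P7 4, P5 5, P8 2 (sum 14, leaving 2 seats).
Remainders in descending order: P6 0.785, P8 0.717, P7 0.354, P5 0.144.
The surplus seats go to P6, P8.

P6 4; P7 4; P5 5; P8 3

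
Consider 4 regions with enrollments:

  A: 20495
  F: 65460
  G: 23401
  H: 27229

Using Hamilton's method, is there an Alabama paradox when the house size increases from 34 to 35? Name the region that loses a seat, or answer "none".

At 34 seats: A 5, F 16, G 6, H 7.
At 35 seats: A 5, F 17, G 6, H 7.
No region's allocation decreased.

none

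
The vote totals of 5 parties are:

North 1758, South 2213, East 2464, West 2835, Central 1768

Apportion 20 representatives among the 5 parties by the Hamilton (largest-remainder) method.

Total 11038; standard divisor 11038/20 ≈ 551.9.
Standard quotas: North 3.185, South 4.010, East 4.465, West 5.137, Central 3.203.
Lower quotas: North 3, South 4, East 4, West 5, Central 3 (sum 19, leaving 1 seat).
Remainders in descending order: East 0.465, Central 0.203, North 0.185, West 0.137, South 0.010.
The surplus seat goes to East.

North: 3, South: 4, East: 5, West: 5, Central: 3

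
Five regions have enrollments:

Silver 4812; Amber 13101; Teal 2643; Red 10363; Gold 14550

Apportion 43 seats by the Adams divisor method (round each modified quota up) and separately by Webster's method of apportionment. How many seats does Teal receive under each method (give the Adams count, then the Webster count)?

Adams: Silver 5, Amber 12, Teal 3, Red 10, Gold 13.
Webster: Silver 5, Amber 12, Teal 2, Red 10, Gold 14.
Teal gets 3 under Adams and 2 under Webster.

3 and 2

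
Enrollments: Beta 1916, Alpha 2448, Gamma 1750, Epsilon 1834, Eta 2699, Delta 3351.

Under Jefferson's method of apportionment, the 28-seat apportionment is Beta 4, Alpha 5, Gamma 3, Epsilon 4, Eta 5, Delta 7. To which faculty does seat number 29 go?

Eta

Priority for the next seat is population ÷ (current seats + 1).
Priorities: Beta 383.200, Alpha 408.000, Gamma 437.500, Epsilon 366.800, Eta 449.833, Delta 418.875.
Highest priority: Eta.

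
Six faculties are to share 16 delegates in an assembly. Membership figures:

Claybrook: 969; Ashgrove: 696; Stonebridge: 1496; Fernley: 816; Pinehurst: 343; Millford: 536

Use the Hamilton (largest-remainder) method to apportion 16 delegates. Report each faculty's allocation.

Total 4856; standard divisor 4856/16 ≈ 303.5.
Standard quotas: Claybrook 3.193, Ashgrove 2.293, Stonebridge 4.929, Fernley 2.689, Pinehurst 1.130, Millford 1.766.
Lower quotas: Claybrook 3, Ashgrove 2, Stonebridge 4, Fernley 2, Pinehurst 1, Millford 1 (sum 13, leaving 3 seats).
Remainders in descending order: Stonebridge 0.929, Millford 0.766, Fernley 0.689, Ashgrove 0.293, Claybrook 0.193, Pinehurst 0.130.
Largest remainders: Stonebridge, Millford, Fernley receive the extra seats.

Claybrook 3, Ashgrove 2, Stonebridge 5, Fernley 3, Pinehurst 1, Millford 2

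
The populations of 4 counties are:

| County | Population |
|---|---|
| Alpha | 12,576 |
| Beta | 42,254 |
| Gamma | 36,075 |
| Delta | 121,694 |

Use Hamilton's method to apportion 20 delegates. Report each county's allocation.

Total 212599; standard divisor 212599/20 ≈ 10629.95.
Standard quotas: Alpha 1.1831, Beta 3.9750, Gamma 3.3937, Delta 11.4482.
Lower quotas: Alpha 1, Beta 3, Gamma 3, Delta 11 (sum 18, leaving 2 seats).
Remainders in descending order: Beta 0.9750, Delta 0.4482, Gamma 0.3937, Alpha 0.1831.
Largest remainders: Beta, Delta receive the extra seats.

Alpha=1, Beta=4, Gamma=3, Delta=12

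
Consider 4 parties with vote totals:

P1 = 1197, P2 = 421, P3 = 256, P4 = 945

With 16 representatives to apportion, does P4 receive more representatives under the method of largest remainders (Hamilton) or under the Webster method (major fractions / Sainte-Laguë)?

Webster

Hamilton: P1 7, P2 2, P3 2, P4 5.
Webster: P1 7, P2 2, P3 1, P4 6.
P4 gets 5 under Hamilton and 6 under Webster.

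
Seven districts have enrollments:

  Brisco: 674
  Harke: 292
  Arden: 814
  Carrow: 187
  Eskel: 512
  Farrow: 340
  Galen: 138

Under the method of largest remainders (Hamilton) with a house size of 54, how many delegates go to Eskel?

The standard divisor is 2957/54 ≈ 54.759.
Standard quotas: Brisco 12.308, Harke 5.332, Arden 14.865, Carrow 3.415, Eskel 9.350, Farrow 6.209, Galen 2.520.
Lower quotas: Brisco 12, Harke 5, Arden 14, Carrow 3, Eskel 9, Farrow 6, Galen 2 (sum 51, leaving 3 seats).
Remainders in descending order: Arden 0.865, Galen 0.520, Carrow 0.415, Eskel 0.350, Harke 0.332, Brisco 0.308, Farrow 0.209.
Largest remainders: Arden, Galen, Carrow receive the extra seats.
Eskel receives 9.

9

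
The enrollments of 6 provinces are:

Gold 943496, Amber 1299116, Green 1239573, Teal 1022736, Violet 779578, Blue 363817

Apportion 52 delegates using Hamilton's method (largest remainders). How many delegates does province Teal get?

10

Standard divisor: 5648316 ÷ 52 ≈ 108621.462.
Standard quotas: Gold 8.6861, Amber 11.9600, Green 11.4119, Teal 9.4156, Violet 7.1770, Blue 3.3494.
Lower quotas: Gold 8, Amber 11, Green 11, Teal 9, Violet 7, Blue 3 (sum 49, leaving 3 seats).
Remainders in descending order: Amber 0.9600, Gold 0.6861, Teal 0.4156, Green 0.4119, Blue 0.3494, Violet 0.1770.
The surplus seats go to Amber, Gold, Teal.
Teal receives 10.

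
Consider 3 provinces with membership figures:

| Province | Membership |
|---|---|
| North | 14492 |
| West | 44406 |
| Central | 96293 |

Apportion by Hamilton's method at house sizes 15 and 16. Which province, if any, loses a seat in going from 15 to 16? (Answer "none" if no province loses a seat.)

North

At 15 seats: North 2, West 4, Central 9.
At 16 seats: North 1, West 5, Central 10.
North drops from 2 to 1.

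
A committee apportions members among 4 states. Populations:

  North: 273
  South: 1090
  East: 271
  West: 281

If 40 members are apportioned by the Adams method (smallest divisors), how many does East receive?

Standard divisor 1915/40 ≈ 47.875; standard quotas: North 5.702, South 22.768, East 5.661, West 5.869.
Rounding up gives 6, 23, 6, 6 = 41 seats, so the divisor must be adjusted.
With modified divisor 50: modified quotas North 5.460, South 21.800, East 5.420, West 5.620.
Rounding up: North 6, South 22, East 6, West 6 (total 40).
East receives 6.

6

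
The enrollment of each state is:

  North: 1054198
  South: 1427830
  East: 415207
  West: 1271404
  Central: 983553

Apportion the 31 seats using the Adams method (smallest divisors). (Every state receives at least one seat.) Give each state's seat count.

Standard divisor 5152192/31 ≈ 166199.742; standard quotas: North 6.343, South 8.591, East 2.498, West 7.650, Central 5.918.
Rounding up gives 7, 9, 3, 8, 6 = 33 seats, so the divisor must be adjusted.
With modified divisor 180100: modified quotas North 5.853, South 7.928, East 2.305, West 7.059, Central 5.461.
Rounding up: North 6, South 8, East 3, West 8, Central 6 (total 31).

North=6, South=8, East=3, West=8, Central=6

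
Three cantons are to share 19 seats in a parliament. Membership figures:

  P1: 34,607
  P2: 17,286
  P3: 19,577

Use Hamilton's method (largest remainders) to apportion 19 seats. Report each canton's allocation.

P1=9, P2=5, P3=5

Standard divisor: 71470 ÷ 19 ≈ 3761.579.
Standard quotas: P1 9.2001, P2 4.5954, P3 5.2045.
Lower quotas: P1 9, P2 4, P3 5 (sum 18, leaving 1 seat).
Remainders in descending order: P2 0.5954, P3 0.2045, P1 0.2001.
The surplus seat goes to P2.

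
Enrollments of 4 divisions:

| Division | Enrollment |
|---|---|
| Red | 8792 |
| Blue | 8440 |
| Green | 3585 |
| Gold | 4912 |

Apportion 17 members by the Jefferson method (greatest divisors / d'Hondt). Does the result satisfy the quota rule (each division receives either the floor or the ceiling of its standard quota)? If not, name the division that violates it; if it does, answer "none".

Standard quotas: Red 5.809, Blue 5.577, Green 2.369, Gold 3.246.
Jefferson allocation: Red 6, Blue 6, Green 2, Gold 3.
Every allocation lies between the lower and upper quota.

none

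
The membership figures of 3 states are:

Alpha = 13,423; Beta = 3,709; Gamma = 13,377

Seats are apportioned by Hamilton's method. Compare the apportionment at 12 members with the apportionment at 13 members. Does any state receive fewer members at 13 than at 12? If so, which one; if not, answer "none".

At 12 seats: Alpha 5, Beta 2, Gamma 5.
At 13 seats: Alpha 6, Beta 1, Gamma 6.
Beta drops from 2 to 1.

Beta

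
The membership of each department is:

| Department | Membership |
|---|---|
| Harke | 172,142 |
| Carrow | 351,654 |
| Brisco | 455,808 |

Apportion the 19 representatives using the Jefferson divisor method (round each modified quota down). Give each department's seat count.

Harke: 3, Carrow: 7, Brisco: 9

Standard divisor 979604/19 ≈ 51558.105; standard quotas: Harke 3.339, Carrow 6.821, Brisco 8.841.
Rounding down gives 3, 6, 8 = 17 seats, so the divisor must be adjusted.
With modified divisor 47900: modified quotas Harke 3.594, Carrow 7.341, Brisco 9.516.
Rounding down: Harke 3, Carrow 7, Brisco 9 (total 19).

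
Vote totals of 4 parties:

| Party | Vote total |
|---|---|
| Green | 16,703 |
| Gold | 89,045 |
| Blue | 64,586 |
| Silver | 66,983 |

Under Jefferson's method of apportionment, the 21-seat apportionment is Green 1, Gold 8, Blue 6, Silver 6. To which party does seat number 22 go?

Priority for the next seat is population ÷ (current seats + 1).
Priorities: Green 8351.500, Gold 9893.889, Blue 9226.571, Silver 9569.000.
Highest priority: Gold.

Gold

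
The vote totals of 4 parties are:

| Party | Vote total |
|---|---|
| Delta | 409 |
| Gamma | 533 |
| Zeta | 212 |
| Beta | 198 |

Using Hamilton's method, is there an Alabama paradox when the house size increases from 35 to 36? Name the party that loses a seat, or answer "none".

At 35 seats: Delta 11, Gamma 14, Zeta 5, Beta 5.
At 36 seats: Delta 11, Gamma 14, Zeta 6, Beta 5.
No party's allocation decreased.

none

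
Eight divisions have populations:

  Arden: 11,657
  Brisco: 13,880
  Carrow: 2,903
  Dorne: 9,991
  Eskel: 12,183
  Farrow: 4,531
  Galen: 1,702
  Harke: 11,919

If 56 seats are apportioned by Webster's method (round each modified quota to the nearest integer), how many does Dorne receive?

Standard divisor 68766/56 ≈ 1227.964; standard quotas: Arden 9.493, Brisco 11.303, Carrow 2.364, Dorne 8.136, Eskel 9.921, Farrow 3.690, Galen 1.386, Harke 9.706.
Rounding to the nearest integer gives 9, 11, 2, 8, 10, 4, 1, 10 = 55 seats, so the divisor must be adjusted.
With modified divisor 1220: modified quotas Arden 9.555, Brisco 11.377, Carrow 2.380, Dorne 8.189, Eskel 9.986, Farrow 3.714, Galen 1.395, Harke 9.770.
Rounding to the nearest integer: Arden 10, Brisco 11, Carrow 2, Dorne 8, Eskel 10, Farrow 4, Galen 1, Harke 10 (total 56).
Dorne receives 8.

8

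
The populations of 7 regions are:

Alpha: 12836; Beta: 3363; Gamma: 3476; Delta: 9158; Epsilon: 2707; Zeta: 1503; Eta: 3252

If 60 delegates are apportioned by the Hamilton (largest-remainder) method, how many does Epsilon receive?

Standard divisor: 36295 ÷ 60 ≈ 604.917.
Standard quotas: Alpha 21.2195, Beta 5.5594, Gamma 5.7462, Delta 15.1393, Epsilon 4.4750, Zeta 2.4846, Eta 5.3759.
Lower quotas: Alpha 21, Beta 5, Gamma 5, Delta 15, Epsilon 4, Zeta 2, Eta 5 (sum 57, leaving 3 seats).
Remainders in descending order: Gamma 0.7462, Beta 0.5594, Zeta 0.4846, Epsilon 0.4750, Eta 0.3759, Alpha 0.2195, Delta 0.1393.
Largest remainders: Gamma, Beta, Zeta receive the extra seats.
Epsilon receives 4.

4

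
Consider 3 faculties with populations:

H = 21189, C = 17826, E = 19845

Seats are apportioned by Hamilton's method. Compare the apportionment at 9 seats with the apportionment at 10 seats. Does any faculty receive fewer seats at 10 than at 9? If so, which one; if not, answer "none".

none

At 9 seats: H 3, C 3, E 3.
At 10 seats: H 4, C 3, E 3.
No faculty's allocation decreased.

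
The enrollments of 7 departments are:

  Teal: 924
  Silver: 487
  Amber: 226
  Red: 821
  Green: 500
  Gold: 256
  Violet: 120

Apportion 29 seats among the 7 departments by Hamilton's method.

Standard divisor: 3334 ÷ 29 ≈ 114.966.
Standard quotas: Teal 8.037, Silver 4.236, Amber 1.966, Red 7.141, Green 4.349, Gold 2.227, Violet 1.044.
Lower quotas: Teal 8, Silver 4, Amber 1, Red 7, Green 4, Gold 2, Violet 1 (sum 27, leaving 2 seats).
Remainders in descending order: Amber 0.966, Green 0.349, Silver 0.236, Gold 0.227, Red 0.141, Violet 0.044, Teal 0.037.
Largest remainders: Amber, Green receive the extra seats.

Teal 8, Silver 4, Amber 2, Red 7, Green 5, Gold 2, Violet 1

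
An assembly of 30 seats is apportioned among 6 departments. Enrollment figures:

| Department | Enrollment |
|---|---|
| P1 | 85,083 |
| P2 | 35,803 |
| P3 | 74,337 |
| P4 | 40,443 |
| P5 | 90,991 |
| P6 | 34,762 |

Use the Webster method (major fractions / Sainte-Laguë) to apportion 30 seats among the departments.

P1: 7, P2: 3, P3: 6, P4: 3, P5: 8, P6: 3

Standard divisor 361419/30 ≈ 12047.3; standard quotas: P1 7.062, P2 2.972, P3 6.170, P4 3.357, P5 7.553, P6 2.885.
Rounding to the nearest integer gives P1 7, P2 3, P3 6, P4 3, P5 8, P6 3 — total 30, matching the house size, so no adjustment is needed.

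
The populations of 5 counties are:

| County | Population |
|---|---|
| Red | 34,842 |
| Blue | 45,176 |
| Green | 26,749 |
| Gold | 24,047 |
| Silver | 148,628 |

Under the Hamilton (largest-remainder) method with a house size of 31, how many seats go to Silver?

Standard divisor: 279442 ÷ 31 ≈ 9014.258.
Standard quotas: Red 3.8652, Blue 5.0116, Green 2.9674, Gold 2.6677, Silver 16.4881.
Lower quotas: Red 3, Blue 5, Green 2, Gold 2, Silver 16 (sum 28, leaving 3 seats).
Remainders in descending order: Green 0.9674, Red 0.8652, Gold 0.6677, Silver 0.4881, Blue 0.0116.
Largest remainders: Green, Red, Gold receive the extra seats.
Silver receives 16.

16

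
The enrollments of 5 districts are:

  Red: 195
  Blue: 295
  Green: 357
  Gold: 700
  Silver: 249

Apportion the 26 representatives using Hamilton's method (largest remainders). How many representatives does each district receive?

Red: 3; Blue: 4; Green: 5; Gold: 10; Silver: 4

The standard divisor is 1796/26 ≈ 69.077.
Standard quotas: Red 2.823, Blue 4.271, Green 5.168, Gold 10.134, Silver 3.605.
Lower quotas: Red 2, Blue 4, Green 5, Gold 10, Silver 3 (sum 24, leaving 2 seats).
Remainders in descending order: Red 0.823, Silver 0.605, Blue 0.271, Green 0.168, Gold 0.134.
Largest remainders: Red, Silver receive the extra seats.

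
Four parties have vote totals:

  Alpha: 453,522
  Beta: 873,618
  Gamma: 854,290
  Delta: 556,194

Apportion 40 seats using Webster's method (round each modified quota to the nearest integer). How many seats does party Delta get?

Standard divisor 2737624/40 ≈ 68440.6; standard quotas: Alpha 6.627, Beta 12.765, Gamma 12.482, Delta 8.127.
Rounding to the nearest integer gives Alpha 7, Beta 13, Gamma 12, Delta 8 — total 40, matching the house size, so no adjustment is needed.
Delta receives 8.

8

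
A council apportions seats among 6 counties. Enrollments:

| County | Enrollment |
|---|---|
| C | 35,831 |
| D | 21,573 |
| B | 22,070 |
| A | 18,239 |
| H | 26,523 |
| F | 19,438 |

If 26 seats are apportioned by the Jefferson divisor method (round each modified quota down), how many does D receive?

Standard divisor 143674/26 ≈ 5525.923; standard quotas: C 6.484, D 3.904, B 3.994, A 3.301, H 4.800, F 3.518.
Rounding down gives 6, 3, 3, 3, 4, 3 = 22 seats, so the divisor must be adjusted.
With modified divisor 5000: modified quotas C 7.166, D 4.315, B 4.414, A 3.648, H 5.305, F 3.888.
Rounding down: C 7, D 4, B 4, A 3, H 5, F 3 (total 26).
D receives 4.

4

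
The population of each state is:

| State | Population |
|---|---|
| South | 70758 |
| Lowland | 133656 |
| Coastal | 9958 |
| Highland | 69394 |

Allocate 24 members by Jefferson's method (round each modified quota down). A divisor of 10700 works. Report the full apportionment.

South 6, Lowland 12, Coastal 0, Highland 6

With modified divisor 10700: modified quotas South 6.613, Lowland 12.491, Coastal 0.931, Highland 6.485.
Rounding down: South 6, Lowland 12, Coastal 0, Highland 6 (total 24).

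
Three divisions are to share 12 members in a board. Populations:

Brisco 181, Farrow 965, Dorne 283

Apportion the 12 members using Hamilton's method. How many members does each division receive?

Brisco=2, Farrow=8, Dorne=2

Standard divisor: 1429 ÷ 12 ≈ 119.083.
Standard quotas: Brisco 1.520, Farrow 8.104, Dorne 2.376.
Lower quotas: Brisco 1, Farrow 8, Dorne 2 (sum 11, leaving 1 seat).
Remainders in descending order: Brisco 0.520, Dorne 0.376, Farrow 0.104.
Largest remainder: Brisco receives the extra seat.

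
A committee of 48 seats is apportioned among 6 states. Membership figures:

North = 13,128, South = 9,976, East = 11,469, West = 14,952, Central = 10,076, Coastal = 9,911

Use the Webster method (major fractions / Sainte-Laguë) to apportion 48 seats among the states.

Standard divisor 69512/48 ≈ 1448.167; standard quotas: North 9.065, South 6.889, East 7.920, West 10.325, Central 6.958, Coastal 6.844.
Rounding to the nearest integer gives North 9, South 7, East 8, West 10, Central 7, Coastal 7 — total 48, matching the house size, so no adjustment is needed.

North 9, South 7, East 8, West 10, Central 7, Coastal 7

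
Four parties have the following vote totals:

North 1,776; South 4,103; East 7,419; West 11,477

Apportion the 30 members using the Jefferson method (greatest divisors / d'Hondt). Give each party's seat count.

Standard divisor 24775/30 ≈ 825.833; standard quotas: North 2.151, South 4.968, East 8.984, West 13.897.
Rounding down gives 2, 4, 8, 13 = 27 seats, so the divisor must be adjusted.
With modified divisor 800: modified quotas North 2.220, South 5.129, East 9.274, West 14.346.
Rounding down: North 2, South 5, East 9, West 14 (total 30).

North 2, South 5, East 9, West 14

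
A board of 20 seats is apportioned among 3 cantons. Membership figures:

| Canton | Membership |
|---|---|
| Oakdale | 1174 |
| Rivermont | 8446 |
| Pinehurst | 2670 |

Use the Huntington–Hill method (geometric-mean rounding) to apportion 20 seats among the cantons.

Oakdale 2; Rivermont 14; Pinehurst 4

With divisor 612: modified quotas Oakdale 1.918, Rivermont 13.801, Pinehurst 4.363.
Geometric-mean thresholds: Oakdale √(1·2)=1.414, Rivermont √(13·14)=13.491, Pinehurst √(4·5)=4.472.
Each quota rounded against its threshold gives Oakdale 2, Rivermont 14, Pinehurst 4 (total 20).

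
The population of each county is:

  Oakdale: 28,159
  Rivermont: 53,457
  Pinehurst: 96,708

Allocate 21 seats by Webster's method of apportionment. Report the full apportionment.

Standard divisor 178324/21 ≈ 8491.619; standard quotas: Oakdale 3.316, Rivermont 6.295, Pinehurst 11.389.
Rounding to the nearest integer gives 3, 6, 11 = 20 seats, so the divisor must be adjusted.
With modified divisor 8300: modified quotas Oakdale 3.393, Rivermont 6.441, Pinehurst 11.652.
Rounding to the nearest integer: Oakdale 3, Rivermont 6, Pinehurst 12 (total 21).

Oakdale=3, Rivermont=6, Pinehurst=12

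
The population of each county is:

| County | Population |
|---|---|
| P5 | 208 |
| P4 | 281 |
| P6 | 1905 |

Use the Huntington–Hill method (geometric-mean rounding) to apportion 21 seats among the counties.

With divisor 115: modified quotas P5 1.809, P4 2.443, P6 16.565.
Geometric-mean thresholds: P5 √(1·2)=1.414, P4 √(2·3)=2.449, P6 √(16·17)=16.492.
Each quota rounded against its threshold gives P5 2, P4 2, P6 17 (total 21).

P5 2, P4 2, P6 17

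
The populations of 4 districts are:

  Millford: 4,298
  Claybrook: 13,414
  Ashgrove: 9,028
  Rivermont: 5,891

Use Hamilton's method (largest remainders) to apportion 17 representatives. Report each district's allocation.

Total 32631; standard divisor 32631/17 ≈ 1919.471.
Standard quotas: Millford 2.2392, Claybrook 6.9884, Ashgrove 4.7034, Rivermont 3.0691.
Lower quotas: Millford 2, Claybrook 6, Ashgrove 4, Rivermont 3 (sum 15, leaving 2 seats).
Remainders in descending order: Claybrook 0.9884, Ashgrove 0.7034, Millford 0.2392, Rivermont 0.0691.
Largest remainders: Claybrook, Ashgrove receive the extra seats.

Millford 2, Claybrook 7, Ashgrove 5, Rivermont 3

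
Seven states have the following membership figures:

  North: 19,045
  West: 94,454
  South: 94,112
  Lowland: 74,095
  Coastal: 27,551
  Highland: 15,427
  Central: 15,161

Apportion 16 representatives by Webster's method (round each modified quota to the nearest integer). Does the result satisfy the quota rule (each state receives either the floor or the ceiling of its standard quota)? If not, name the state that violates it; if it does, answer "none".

none

Standard quotas: North 0.897, West 4.447, South 4.431, Lowland 3.488, Coastal 1.297, Highland 0.726, Central 0.714.
Webster allocation: North 1, West 4, South 4, Lowland 4, Coastal 1, Highland 1, Central 1.
Every allocation lies between the lower and upper quota.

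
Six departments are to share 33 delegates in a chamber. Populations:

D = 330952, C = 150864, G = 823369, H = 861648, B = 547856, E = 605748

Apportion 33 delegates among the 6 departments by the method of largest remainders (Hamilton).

Standard divisor: 3320437 ÷ 33 ≈ 100619.303.
Standard quotas: D 3.2892, C 1.4994, G 8.1830, H 8.5634, B 5.4448, E 6.0202.
Lower quotas: D 3, C 1, G 8, H 8, B 5, E 6 (sum 31, leaving 2 seats).
Remainders in descending order: H 0.5634, C 0.4994, B 0.4448, D 0.2892, G 0.1830, E 0.0202.
The surplus seats go to H, C.

D=3, C=2, G=8, H=9, B=5, E=6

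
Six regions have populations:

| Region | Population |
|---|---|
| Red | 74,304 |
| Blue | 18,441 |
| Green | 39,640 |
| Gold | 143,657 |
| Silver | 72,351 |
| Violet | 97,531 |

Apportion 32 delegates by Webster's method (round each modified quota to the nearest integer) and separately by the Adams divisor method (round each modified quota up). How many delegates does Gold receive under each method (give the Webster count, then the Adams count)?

Webster: Red 5, Blue 1, Green 3, Gold 11, Silver 5, Violet 7.
Adams: Red 5, Blue 2, Green 3, Gold 10, Silver 5, Violet 7.
Gold gets 11 under Webster and 10 under Adams.

11 and 10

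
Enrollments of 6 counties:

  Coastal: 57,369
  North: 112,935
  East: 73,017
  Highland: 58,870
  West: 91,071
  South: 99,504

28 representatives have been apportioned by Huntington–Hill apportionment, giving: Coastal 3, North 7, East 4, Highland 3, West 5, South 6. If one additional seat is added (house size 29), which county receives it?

Highland

Priority for the next seat is population ÷ (√(s·(s+1))).
Priorities: Coastal 16561.004, North 15091.574, East 16327.098, Highland 16994.305, West 16627.214, South 15353.801.
Highest priority: Highland.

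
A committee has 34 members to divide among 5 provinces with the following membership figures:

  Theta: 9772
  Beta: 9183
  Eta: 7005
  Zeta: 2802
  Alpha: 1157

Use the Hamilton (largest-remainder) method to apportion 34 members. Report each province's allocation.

The standard divisor is 29919/34 ≈ 879.971.
Standard quotas: Theta 11.1049, Beta 10.4356, Eta 7.9605, Zeta 3.1842, Alpha 1.3148.
Lower quotas: Theta 11, Beta 10, Eta 7, Zeta 3, Alpha 1 (sum 32, leaving 2 seats).
Remainders in descending order: Eta 0.9605, Beta 0.4356, Alpha 0.3148, Zeta 0.1842, Theta 0.1049.
Largest remainders: Eta, Beta receive the extra seats.

Theta: 11; Beta: 11; Eta: 8; Zeta: 3; Alpha: 1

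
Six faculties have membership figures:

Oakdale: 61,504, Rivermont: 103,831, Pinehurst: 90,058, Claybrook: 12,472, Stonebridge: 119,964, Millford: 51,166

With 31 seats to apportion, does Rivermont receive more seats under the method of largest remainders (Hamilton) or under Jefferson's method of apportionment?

Jefferson

Hamilton: Oakdale 4, Rivermont 7, Pinehurst 6, Claybrook 1, Stonebridge 9, Millford 4.
Jefferson: Oakdale 4, Rivermont 8, Pinehurst 7, Claybrook 0, Stonebridge 9, Millford 3.
Rivermont gets 7 under Hamilton and 8 under Jefferson.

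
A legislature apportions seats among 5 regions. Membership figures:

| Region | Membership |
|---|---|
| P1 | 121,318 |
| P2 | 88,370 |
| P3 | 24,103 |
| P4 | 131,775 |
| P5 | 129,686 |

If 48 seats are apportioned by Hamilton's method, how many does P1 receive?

Standard divisor: 495252 ÷ 48 ≈ 10317.75.
Standard quotas: P1 11.7582, P2 8.5649, P3 2.3361, P4 12.7717, P5 12.5692.
Lower quotas: P1 11, P2 8, P3 2, P4 12, P5 12 (sum 45, leaving 3 seats).
Remainders in descending order: P4 0.7717, P1 0.7582, P5 0.5692, P2 0.5649, P3 0.3361.
The surplus seats go to P4, P1, P5.
P1 receives 12.

12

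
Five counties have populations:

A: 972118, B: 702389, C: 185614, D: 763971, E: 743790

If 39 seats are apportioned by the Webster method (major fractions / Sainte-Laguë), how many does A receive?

Standard divisor 3367882/39 ≈ 86355.949; standard quotas: A 11.257, B 8.134, C 2.149, D 8.847, E 8.613.
Rounding to the nearest integer gives A 11, B 8, C 2, D 9, E 9 — total 39, matching the house size, so no adjustment is needed.
A receives 11.

11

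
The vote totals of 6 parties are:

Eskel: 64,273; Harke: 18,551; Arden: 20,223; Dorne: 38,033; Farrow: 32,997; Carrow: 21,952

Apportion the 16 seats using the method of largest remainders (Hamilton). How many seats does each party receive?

Eskel=5, Harke=1, Arden=2, Dorne=3, Farrow=3, Carrow=2

Standard divisor: 196029 ÷ 16 ≈ 12251.812.
Standard quotas: Eskel 5.2460, Harke 1.5141, Arden 1.6506, Dorne 3.1043, Farrow 2.6932, Carrow 1.7917.
Lower quotas: Eskel 5, Harke 1, Arden 1, Dorne 3, Farrow 2, Carrow 1 (sum 13, leaving 3 seats).
Remainders in descending order: Carrow 0.7917, Farrow 0.6932, Arden 0.6506, Harke 0.5141, Eskel 0.2460, Dorne 0.1043.
Largest remainders: Carrow, Farrow, Arden receive the extra seats.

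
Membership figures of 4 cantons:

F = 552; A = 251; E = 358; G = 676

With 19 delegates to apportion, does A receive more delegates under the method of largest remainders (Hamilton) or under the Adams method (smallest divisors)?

Hamilton: F 6, A 2, E 4, G 7.
Adams: F 5, A 3, E 4, G 7.
A gets 2 under Hamilton and 3 under Adams.

Adams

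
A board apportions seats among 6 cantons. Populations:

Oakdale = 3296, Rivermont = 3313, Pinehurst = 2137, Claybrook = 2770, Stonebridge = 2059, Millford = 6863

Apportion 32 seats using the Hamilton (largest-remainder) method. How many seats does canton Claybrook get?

4

Total 20438; standard divisor 20438/32 ≈ 638.688.
Standard quotas: Oakdale 5.1606, Rivermont 5.1872, Pinehurst 3.3459, Claybrook 4.3370, Stonebridge 3.2238, Millford 10.7455.
Lower quotas: Oakdale 5, Rivermont 5, Pinehurst 3, Claybrook 4, Stonebridge 3, Millford 10 (sum 30, leaving 2 seats).
Remainders in descending order: Millford 0.7455, Pinehurst 0.3459, Claybrook 0.3370, Stonebridge 0.2238, Rivermont 0.1872, Oakdale 0.1606.
The surplus seats go to Millford, Pinehurst.
Claybrook receives 4.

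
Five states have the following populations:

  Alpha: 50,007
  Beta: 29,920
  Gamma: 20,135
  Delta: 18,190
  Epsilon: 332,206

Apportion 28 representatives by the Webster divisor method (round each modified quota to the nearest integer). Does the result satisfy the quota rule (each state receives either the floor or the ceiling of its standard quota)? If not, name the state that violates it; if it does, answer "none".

Standard quotas: Alpha 3.108, Beta 1.860, Gamma 1.252, Delta 1.131, Epsilon 20.650.
Webster allocation: Alpha 3, Beta 2, Gamma 1, Delta 1, Epsilon 21.
Every allocation lies between the lower and upper quota.

none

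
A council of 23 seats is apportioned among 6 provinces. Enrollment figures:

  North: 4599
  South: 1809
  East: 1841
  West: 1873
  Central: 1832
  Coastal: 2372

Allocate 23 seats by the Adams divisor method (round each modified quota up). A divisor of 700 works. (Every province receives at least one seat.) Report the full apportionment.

With modified divisor 700: modified quotas North 6.570, South 2.584, East 2.630, West 2.676, Central 2.617, Coastal 3.389.
Rounding up: North 7, South 3, East 3, West 3, Central 3, Coastal 4 (total 23).

North 7, South 3, East 3, West 3, Central 3, Coastal 4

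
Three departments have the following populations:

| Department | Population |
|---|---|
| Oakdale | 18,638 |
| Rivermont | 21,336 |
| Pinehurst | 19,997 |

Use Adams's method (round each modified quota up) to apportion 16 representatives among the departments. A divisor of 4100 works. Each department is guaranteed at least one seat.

With modified divisor 4100: modified quotas Oakdale 4.546, Rivermont 5.204, Pinehurst 4.877.
Rounding up: Oakdale 5, Rivermont 6, Pinehurst 5 (total 16).

Oakdale: 5; Rivermont: 6; Pinehurst: 5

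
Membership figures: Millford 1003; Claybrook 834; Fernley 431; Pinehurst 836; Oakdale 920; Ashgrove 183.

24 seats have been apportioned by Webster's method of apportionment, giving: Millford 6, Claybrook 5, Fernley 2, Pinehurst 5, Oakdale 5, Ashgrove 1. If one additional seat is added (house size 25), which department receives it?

Fernley

Priority for the next seat is population ÷ (current seats + 0.5).
Priorities: Millford 154.308, Claybrook 151.636, Fernley 172.400, Pinehurst 152.000, Oakdale 167.273, Ashgrove 122.000.
Highest priority: Fernley.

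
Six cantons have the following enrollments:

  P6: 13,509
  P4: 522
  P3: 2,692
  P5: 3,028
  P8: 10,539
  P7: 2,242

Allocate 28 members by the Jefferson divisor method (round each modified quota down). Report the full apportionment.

P6 12, P4 0, P3 2, P5 2, P8 10, P7 2

Standard divisor 32532/28 ≈ 1161.857; standard quotas: P6 11.627, P4 0.449, P3 2.317, P5 2.606, P8 9.071, P7 1.930.
Rounding down gives 11, 0, 2, 2, 9, 1 = 25 seats, so the divisor must be adjusted.
With modified divisor 1050: modified quotas P6 12.866, P4 0.497, P3 2.564, P5 2.884, P8 10.037, P7 2.135.
Rounding down: P6 12, P4 0, P3 2, P5 2, P8 10, P7 2 (total 28).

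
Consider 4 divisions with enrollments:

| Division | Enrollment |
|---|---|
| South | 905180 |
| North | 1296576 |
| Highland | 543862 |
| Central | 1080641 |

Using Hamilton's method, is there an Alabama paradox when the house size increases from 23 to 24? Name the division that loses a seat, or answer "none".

none

At 23 seats: South 5, North 8, Highland 3, Central 7.
At 24 seats: South 6, North 8, Highland 3, Central 7.
No division's allocation decreased.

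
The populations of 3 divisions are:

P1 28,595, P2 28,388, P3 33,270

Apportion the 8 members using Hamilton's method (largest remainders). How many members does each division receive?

Standard divisor: 90253 ÷ 8 ≈ 11281.625.
Standard quotas: P1 2.5347, P2 2.5163, P3 2.9490.
Lower quotas: P1 2, P2 2, P3 2 (sum 6, leaving 2 seats).
Remainders in descending order: P3 0.9490, P1 0.5347, P2 0.5163.
Largest remainders: P3, P1 receive the extra seats.

P1: 3; P2: 2; P3: 3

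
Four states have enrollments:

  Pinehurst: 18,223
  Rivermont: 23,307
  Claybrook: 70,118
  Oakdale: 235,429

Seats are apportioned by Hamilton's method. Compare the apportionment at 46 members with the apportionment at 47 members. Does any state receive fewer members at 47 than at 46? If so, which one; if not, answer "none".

At 46 seats: Pinehurst 3, Rivermont 3, Claybrook 9, Oakdale 31.
At 47 seats: Pinehurst 2, Rivermont 3, Claybrook 10, Oakdale 32.
Pinehurst drops from 3 to 2.

Pinehurst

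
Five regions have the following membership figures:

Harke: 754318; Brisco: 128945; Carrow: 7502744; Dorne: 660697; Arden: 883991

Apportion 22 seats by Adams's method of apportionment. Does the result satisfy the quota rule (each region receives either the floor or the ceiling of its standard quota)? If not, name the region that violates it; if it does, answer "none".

Carrow

Standard quotas: Harke 1.671, Brisco 0.286, Carrow 16.621, Dorne 1.464, Arden 1.958.
Adams allocation: Harke 2, Brisco 1, Carrow 15, Dorne 2, Arden 2.
Carrow has quota 16.621 (lower 16, upper 17) but receives 15 — outside the quota interval.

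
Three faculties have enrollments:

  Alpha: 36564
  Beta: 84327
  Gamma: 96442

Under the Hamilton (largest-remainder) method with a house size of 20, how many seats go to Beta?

Total 217333; standard divisor 217333/20 ≈ 10866.65.
Standard quotas: Alpha 3.3648, Beta 7.7602, Gamma 8.8750.
Lower quotas: Alpha 3, Beta 7, Gamma 8 (sum 18, leaving 2 seats).
Remainders in descending order: Gamma 0.8750, Beta 0.7602, Alpha 0.3648.
The surplus seats go to Gamma, Beta.
Beta receives 8.

8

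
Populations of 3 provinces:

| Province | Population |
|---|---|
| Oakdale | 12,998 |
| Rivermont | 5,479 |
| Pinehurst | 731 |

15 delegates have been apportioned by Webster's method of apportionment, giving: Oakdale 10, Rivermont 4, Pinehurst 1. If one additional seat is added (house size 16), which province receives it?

Oakdale

Priority for the next seat is population ÷ (current seats + 0.5).
Priorities: Oakdale 1237.905, Rivermont 1217.556, Pinehurst 487.333.
Highest priority: Oakdale.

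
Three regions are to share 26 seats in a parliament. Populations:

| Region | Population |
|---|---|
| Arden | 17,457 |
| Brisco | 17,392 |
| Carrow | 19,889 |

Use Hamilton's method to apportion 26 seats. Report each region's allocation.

The standard divisor is 54738/26 ≈ 2105.308.
Standard quotas: Arden 8.2919, Brisco 8.2610, Carrow 9.4471.
Lower quotas: Arden 8, Brisco 8, Carrow 9 (sum 25, leaving 1 seat).
Remainders in descending order: Carrow 0.4471, Arden 0.2919, Brisco 0.2610.
Largest remainder: Carrow receives the extra seat.

Arden 8, Brisco 8, Carrow 10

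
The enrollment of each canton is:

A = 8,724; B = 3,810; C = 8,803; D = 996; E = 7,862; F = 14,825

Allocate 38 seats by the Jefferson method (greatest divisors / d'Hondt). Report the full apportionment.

A 7; B 3; C 8; D 0; E 7; F 13

Standard divisor 45020/38 ≈ 1184.737; standard quotas: A 7.364, B 3.216, C 7.430, D 0.841, E 6.636, F 12.513.
Rounding down gives 7, 3, 7, 0, 6, 12 = 35 seats, so the divisor must be adjusted.
With modified divisor 1095: modified quotas A 7.967, B 3.479, C 8.039, D 0.910, E 7.180, F 13.539.
Rounding down: A 7, B 3, C 8, D 0, E 7, F 13 (total 38).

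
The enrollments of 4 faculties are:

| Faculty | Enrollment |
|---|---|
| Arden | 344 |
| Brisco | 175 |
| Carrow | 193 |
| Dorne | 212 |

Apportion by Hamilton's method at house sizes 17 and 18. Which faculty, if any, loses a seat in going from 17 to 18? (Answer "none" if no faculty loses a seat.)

none

At 17 seats: Arden 6, Brisco 3, Carrow 4, Dorne 4.
At 18 seats: Arden 7, Brisco 3, Carrow 4, Dorne 4.
No faculty's allocation decreased.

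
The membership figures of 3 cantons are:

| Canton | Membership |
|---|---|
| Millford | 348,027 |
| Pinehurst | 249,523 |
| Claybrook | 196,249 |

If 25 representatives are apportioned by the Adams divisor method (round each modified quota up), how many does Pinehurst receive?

Standard divisor 793799/25 ≈ 31751.96; standard quotas: Millford 10.961, Pinehurst 7.859, Claybrook 6.181.
Rounding up gives 11, 8, 7 = 26 seats, so the divisor must be adjusted.
With modified divisor 33800: modified quotas Millford 10.297, Pinehurst 7.382, Claybrook 5.806.
Rounding up: Millford 11, Pinehurst 8, Claybrook 6 (total 25).
Pinehurst receives 8.

8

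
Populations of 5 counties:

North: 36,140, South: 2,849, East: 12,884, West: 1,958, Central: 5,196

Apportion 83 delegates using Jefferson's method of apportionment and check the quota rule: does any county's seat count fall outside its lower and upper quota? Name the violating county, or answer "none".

Standard quotas: North 50.818, South 4.006, East 18.117, West 2.753, Central 7.306.
Jefferson allocation: North 52, South 4, East 18, West 2, Central 7.
North has quota 50.818 (lower 50, upper 51) but receives 52 — outside the quota interval.

North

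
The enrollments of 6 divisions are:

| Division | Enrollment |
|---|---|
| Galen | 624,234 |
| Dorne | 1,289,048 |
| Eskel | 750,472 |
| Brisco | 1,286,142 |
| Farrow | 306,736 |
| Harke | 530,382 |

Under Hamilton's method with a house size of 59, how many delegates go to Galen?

Standard divisor: 4787014 ÷ 59 ≈ 81135.831.
Standard quotas: Galen 7.6937, Dorne 15.8875, Eskel 9.2496, Brisco 15.8517, Farrow 3.7805, Harke 6.5370.
Lower quotas: Galen 7, Dorne 15, Eskel 9, Brisco 15, Farrow 3, Harke 6 (sum 55, leaving 4 seats).
Remainders in descending order: Dorne 0.8875, Brisco 0.8517, Farrow 0.7805, Galen 0.6937, Harke 0.5370, Eskel 0.2496.
Largest remainders: Dorne, Brisco, Farrow, Galen receive the extra seats.
Galen receives 8.

8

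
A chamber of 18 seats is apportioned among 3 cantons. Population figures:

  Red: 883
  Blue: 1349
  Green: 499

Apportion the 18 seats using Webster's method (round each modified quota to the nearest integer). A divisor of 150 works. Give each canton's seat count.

Red 6, Blue 9, Green 3

With modified divisor 150: modified quotas Red 5.887, Blue 8.993, Green 3.327.
Rounding to the nearest integer: Red 6, Blue 9, Green 3 (total 18).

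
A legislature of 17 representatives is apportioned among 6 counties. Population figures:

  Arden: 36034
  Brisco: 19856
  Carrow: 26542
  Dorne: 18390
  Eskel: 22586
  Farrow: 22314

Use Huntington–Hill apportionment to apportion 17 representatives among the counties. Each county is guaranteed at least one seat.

With divisor 8608: modified quotas Arden 4.186, Brisco 2.307, Carrow 3.083, Dorne 2.136, Eskel 2.624, Farrow 2.592.
Geometric-mean thresholds: Arden √(4·5)=4.472, Brisco √(2·3)=2.449, Carrow √(3·4)=3.464, Dorne √(2·3)=2.449, Eskel √(2·3)=2.449, Farrow √(2·3)=2.449.
Each quota rounded against its threshold gives Arden 4, Brisco 2, Carrow 3, Dorne 2, Eskel 3, Farrow 3 (total 17).

Arden 4; Brisco 2; Carrow 3; Dorne 2; Eskel 3; Farrow 3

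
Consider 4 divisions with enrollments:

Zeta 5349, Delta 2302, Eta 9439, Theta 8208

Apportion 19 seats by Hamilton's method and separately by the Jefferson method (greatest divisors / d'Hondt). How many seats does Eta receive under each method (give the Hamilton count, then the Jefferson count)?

7 and 8

Hamilton: Zeta 4, Delta 2, Eta 7, Theta 6.
Jefferson: Zeta 4, Delta 1, Eta 8, Theta 6.
Eta gets 7 under Hamilton and 8 under Jefferson.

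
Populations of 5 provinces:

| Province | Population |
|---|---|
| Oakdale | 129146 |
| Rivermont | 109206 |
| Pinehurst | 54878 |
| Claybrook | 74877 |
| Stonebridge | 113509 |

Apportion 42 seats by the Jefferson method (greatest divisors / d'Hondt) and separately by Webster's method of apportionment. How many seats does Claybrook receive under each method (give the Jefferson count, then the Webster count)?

Jefferson: Oakdale 11, Rivermont 10, Pinehurst 5, Claybrook 6, Stonebridge 10.
Webster: Oakdale 11, Rivermont 9, Pinehurst 5, Claybrook 7, Stonebridge 10.
Claybrook gets 6 under Jefferson and 7 under Webster.

6 and 7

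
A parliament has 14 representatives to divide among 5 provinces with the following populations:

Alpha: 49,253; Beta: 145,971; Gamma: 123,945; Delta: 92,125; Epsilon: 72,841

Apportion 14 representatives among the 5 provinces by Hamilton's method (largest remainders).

Total 484135; standard divisor 484135/14 ≈ 34581.071.
Standard quotas: Alpha 1.4243, Beta 4.2211, Gamma 3.5842, Delta 2.6640, Epsilon 2.1064.
Lower quotas: Alpha 1, Beta 4, Gamma 3, Delta 2, Epsilon 2 (sum 12, leaving 2 seats).
Remainders in descending order: Delta 0.6640, Gamma 0.5842, Alpha 0.4243, Beta 0.2211, Epsilon 0.1064.
The surplus seats go to Delta, Gamma.

Alpha=1, Beta=4, Gamma=4, Delta=3, Epsilon=2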